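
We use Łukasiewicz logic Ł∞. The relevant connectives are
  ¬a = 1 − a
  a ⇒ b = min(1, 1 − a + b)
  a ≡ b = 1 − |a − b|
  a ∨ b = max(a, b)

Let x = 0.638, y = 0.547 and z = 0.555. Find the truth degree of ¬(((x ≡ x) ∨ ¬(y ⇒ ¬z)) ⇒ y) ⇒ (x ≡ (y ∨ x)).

x ≡ x = 1 − |0.638 − 0.638| = 1 − 0.000 = 1.000
¬z = 1 − 0.555 = 0.445
y ⇒ ¬z = min(1, 1 − 0.547 + 0.445) = min(1, 0.898) = 0.898
¬(y ⇒ ¬z) = 1 − 0.898 = 0.102
(x ≡ x) ∨ ¬(y ⇒ ¬z) = max(1.000, 0.102) = 1.000
((x ≡ x) ∨ ¬(y ⇒ ¬z)) ⇒ y = min(1, 1 − 1.000 + 0.547) = min(1, 0.547) = 0.547
¬(((x ≡ x) ∨ ¬(y ⇒ ¬z)) ⇒ y) = 1 − 0.547 = 0.453
y ∨ x = max(0.547, 0.638) = 0.638
x ≡ (y ∨ x) = 1 − |0.638 − 0.638| = 1 − 0.000 = 1.000
¬(((x ≡ x) ∨ ¬(y ⇒ ¬z)) ⇒ y) ⇒ (x ≡ (y ∨ x)) = min(1, 1 − 0.453 + 1.000) = min(1, 1.547) = 1.000

1.000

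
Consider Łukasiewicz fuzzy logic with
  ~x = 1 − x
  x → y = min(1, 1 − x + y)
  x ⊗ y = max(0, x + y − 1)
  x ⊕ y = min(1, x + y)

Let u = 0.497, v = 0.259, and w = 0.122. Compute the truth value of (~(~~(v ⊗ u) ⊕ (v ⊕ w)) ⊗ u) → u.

1.000

v ⊗ u = max(0, 0.259 + 0.497 − 1) = max(0, -0.244) = 0.000
~(v ⊗ u) = 1 − 0.000 = 1.000
~~(v ⊗ u) = 1 − 1.000 = 0.000
v ⊕ w = min(1, 0.259 + 0.122) = min(1, 0.381) = 0.381
~~(v ⊗ u) ⊕ (v ⊕ w) = min(1, 0.000 + 0.381) = min(1, 0.381) = 0.381
~(~~(v ⊗ u) ⊕ (v ⊕ w)) = 1 − 0.381 = 0.619
~(~~(v ⊗ u) ⊕ (v ⊕ w)) ⊗ u = max(0, 0.619 + 0.497 − 1) = max(0, 0.116) = 0.116
(~(~~(v ⊗ u) ⊕ (v ⊕ w)) ⊗ u) → u = min(1, 1 − 0.116 + 0.497) = min(1, 1.381) = 1.000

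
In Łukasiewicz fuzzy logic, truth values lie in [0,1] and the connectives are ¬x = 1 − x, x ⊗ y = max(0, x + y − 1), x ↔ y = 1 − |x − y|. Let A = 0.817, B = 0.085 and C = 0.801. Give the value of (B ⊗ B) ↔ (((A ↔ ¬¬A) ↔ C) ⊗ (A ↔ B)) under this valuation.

B ⊗ B = max(0, 0.085 + 0.085 − 1) = max(0, -0.830) = 0.000
¬A = 1 − 0.817 = 0.183
¬¬A = 1 − 0.183 = 0.817
A ↔ ¬¬A = 1 − |0.817 − 0.817| = 1 − 0.000 = 1.000
(A ↔ ¬¬A) ↔ C = 1 − |1.000 − 0.801| = 1 − 0.199 = 0.801
A ↔ B = 1 − |0.817 − 0.085| = 1 − 0.732 = 0.268
((A ↔ ¬¬A) ↔ C) ⊗ (A ↔ B) = max(0, 0.801 + 0.268 − 1) = max(0, 0.069) = 0.069
(B ⊗ B) ↔ (((A ↔ ¬¬A) ↔ C) ⊗ (A ↔ B)) = 1 − |0.000 − 0.069| = 1 − 0.069 = 0.931

0.931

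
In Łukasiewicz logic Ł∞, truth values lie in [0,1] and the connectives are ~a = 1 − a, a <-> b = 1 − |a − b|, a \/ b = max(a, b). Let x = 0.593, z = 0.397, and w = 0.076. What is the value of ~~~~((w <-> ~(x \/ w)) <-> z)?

0.728

x \/ w = max(0.593, 0.076) = 0.593
~(x \/ w) = 1 − 0.593 = 0.407
w <-> ~(x \/ w) = 1 − |0.076 − 0.407| = 1 − 0.331 = 0.669
(w <-> ~(x \/ w)) <-> z = 1 − |0.669 − 0.397| = 1 − 0.272 = 0.728
~((w <-> ~(x \/ w)) <-> z) = 1 − 0.728 = 0.272
~~((w <-> ~(x \/ w)) <-> z) = 1 − 0.272 = 0.728
~~~((w <-> ~(x \/ w)) <-> z) = 1 − 0.728 = 0.272
~~~~((w <-> ~(x \/ w)) <-> z) = 1 − 0.272 = 0.728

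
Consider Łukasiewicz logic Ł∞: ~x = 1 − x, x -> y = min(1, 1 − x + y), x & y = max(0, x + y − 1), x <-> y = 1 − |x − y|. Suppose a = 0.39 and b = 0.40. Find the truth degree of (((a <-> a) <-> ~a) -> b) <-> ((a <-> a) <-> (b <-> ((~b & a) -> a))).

a <-> a = 1 − |0.39 − 0.39| = 1 − 0.00 = 1.00
~a = 1 − 0.39 = 0.61
(a <-> a) <-> ~a = 1 − |1.00 − 0.61| = 1 − 0.39 = 0.61
((a <-> a) <-> ~a) -> b = min(1, 1 − 0.61 + 0.40) = min(1, 0.79) = 0.79
~b = 1 − 0.40 = 0.60
~b & a = max(0, 0.60 + 0.39 − 1) = max(0, -0.01) = 0.00
(~b & a) -> a = min(1, 1 − 0.00 + 0.39) = min(1, 1.39) = 1.00
b <-> ((~b & a) -> a) = 1 − |0.40 − 1.00| = 1 − 0.60 = 0.40
(a <-> a) <-> (b <-> ((~b & a) -> a)) = 1 − |1.00 − 0.40| = 1 − 0.60 = 0.40
(((a <-> a) <-> ~a) -> b) <-> ((a <-> a) <-> (b <-> ((~b & a) -> a))) = 1 − |0.79 − 0.40| = 1 − 0.39 = 0.61

0.61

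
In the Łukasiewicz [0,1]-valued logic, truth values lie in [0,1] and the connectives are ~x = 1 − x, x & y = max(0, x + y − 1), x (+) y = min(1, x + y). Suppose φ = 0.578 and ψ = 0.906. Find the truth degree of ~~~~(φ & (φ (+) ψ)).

φ (+) ψ = min(1, 0.578 + 0.906) = min(1, 1.484) = 1.000
φ & (φ (+) ψ) = max(0, 0.578 + 1.000 − 1) = max(0, 0.578) = 0.578
~(φ & (φ (+) ψ)) = 1 − 0.578 = 0.422
~~(φ & (φ (+) ψ)) = 1 − 0.422 = 0.578
~~~(φ & (φ (+) ψ)) = 1 − 0.578 = 0.422
~~~~(φ & (φ (+) ψ)) = 1 − 0.422 = 0.578

0.578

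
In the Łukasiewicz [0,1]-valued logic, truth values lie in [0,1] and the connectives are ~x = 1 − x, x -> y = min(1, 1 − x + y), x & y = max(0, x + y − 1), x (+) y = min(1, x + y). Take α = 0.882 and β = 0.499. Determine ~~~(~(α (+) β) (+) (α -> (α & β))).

α (+) β = min(1, 0.882 + 0.499) = min(1, 1.381) = 1.000
~(α (+) β) = 1 − 1.000 = 0.000
α & β = max(0, 0.882 + 0.499 − 1) = max(0, 0.381) = 0.381
α -> (α & β) = min(1, 1 − 0.882 + 0.381) = min(1, 0.499) = 0.499
~(α (+) β) (+) (α -> (α & β)) = min(1, 0.000 + 0.499) = min(1, 0.499) = 0.499
~(~(α (+) β) (+) (α -> (α & β))) = 1 − 0.499 = 0.501
~~(~(α (+) β) (+) (α -> (α & β))) = 1 − 0.501 = 0.499
~~~(~(α (+) β) (+) (α -> (α & β))) = 1 − 0.499 = 0.501

0.501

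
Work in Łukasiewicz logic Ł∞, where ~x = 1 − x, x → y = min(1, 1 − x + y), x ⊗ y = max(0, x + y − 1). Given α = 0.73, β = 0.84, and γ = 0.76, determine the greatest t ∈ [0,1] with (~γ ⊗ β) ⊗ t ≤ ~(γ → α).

~γ = 1 − 0.76 = 0.24
~γ ⊗ β = max(0, 0.24 + 0.84 − 1) = max(0, 0.08) = 0.08
So the left factor is ~γ ⊗ β = 0.08.
γ → α = min(1, 1 − 0.76 + 0.73) = min(1, 0.97) = 0.97
~(γ → α) = 1 − 0.97 = 0.03
So the right-hand bound is ~(γ → α) = 0.03.
The residuum of the Łukasiewicz t-norm gives the supremum: min(1, 1 − 0.08 + 0.03).
1 − 0.08 + 0.03 = 0.95, so t = min(1, 0.95) = 0.95.
Check: 0.08 ⊗ 0.95 = max(0, 0.03) = 0.03 ≤ 0.03.

0.95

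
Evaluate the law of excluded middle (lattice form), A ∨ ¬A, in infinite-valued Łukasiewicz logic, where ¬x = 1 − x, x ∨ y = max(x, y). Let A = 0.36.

¬A = 1 − 0.36 = 0.64
A ∨ ¬A = max(0.36, 0.64) = 0.64
(The value 0.64 < 1 shows this instance is not satisfied; not a Ł∞-tautology — its value is max(a, 1−a).)

0.64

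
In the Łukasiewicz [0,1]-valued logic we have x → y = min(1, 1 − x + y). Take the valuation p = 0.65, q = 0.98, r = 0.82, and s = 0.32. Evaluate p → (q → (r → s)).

0.87

r → s = min(1, 1 − 0.82 + 0.32) = min(1, 0.50) = 0.50
q → (r → s) = min(1, 1 − 0.98 + 0.50) = min(1, 0.52) = 0.52
p → (q → (r → s)) = min(1, 1 − 0.65 + 0.52) = min(1, 0.87) = 0.87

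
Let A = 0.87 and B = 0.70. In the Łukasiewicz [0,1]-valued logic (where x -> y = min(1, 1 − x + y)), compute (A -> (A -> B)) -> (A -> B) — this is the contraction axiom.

0.87

A -> B = min(1, 1 − 0.87 + 0.70) = min(1, 0.83) = 0.83
A -> (A -> B) = min(1, 1 − 0.87 + 0.83) = min(1, 0.96) = 0.96
(A -> (A -> B)) -> (A -> B) = min(1, 1 − 0.96 + 0.83) = min(1, 0.87) = 0.87
(The value 0.87 < 1 shows this instance is not satisfied; fails in Ł∞ (the t-norm is not idempotent).)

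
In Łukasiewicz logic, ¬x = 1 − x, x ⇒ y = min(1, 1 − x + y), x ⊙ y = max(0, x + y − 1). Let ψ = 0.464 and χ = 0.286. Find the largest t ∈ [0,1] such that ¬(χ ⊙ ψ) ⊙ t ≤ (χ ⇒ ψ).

χ ⊙ ψ = max(0, 0.286 + 0.464 − 1) = max(0, -0.250) = 0.000
¬(χ ⊙ ψ) = 1 − 0.000 = 1.000
So the left factor is ¬(χ ⊙ ψ) = 1.000.
χ ⇒ ψ = min(1, 1 − 0.286 + 0.464) = min(1, 1.178) = 1.000
So the right-hand bound is χ ⇒ ψ = 1.000.
The residuum of the Łukasiewicz t-norm gives the supremum: min(1, 1 − 1.000 + 1.000).
1 − 1.000 + 1.000 = 1.000, so t = min(1, 1.000) = 1.000.
Check: 1.000 ⊙ 1.000 = max(0, 1.000) = 1.000 ≤ 1.000.

1.000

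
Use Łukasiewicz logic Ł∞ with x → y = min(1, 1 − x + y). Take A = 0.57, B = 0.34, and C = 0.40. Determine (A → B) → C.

A → B = min(1, 1 − 0.57 + 0.34) = min(1, 0.77) = 0.77
(A → B) → C = min(1, 1 − 0.77 + 0.40) = min(1, 0.63) = 0.63

0.63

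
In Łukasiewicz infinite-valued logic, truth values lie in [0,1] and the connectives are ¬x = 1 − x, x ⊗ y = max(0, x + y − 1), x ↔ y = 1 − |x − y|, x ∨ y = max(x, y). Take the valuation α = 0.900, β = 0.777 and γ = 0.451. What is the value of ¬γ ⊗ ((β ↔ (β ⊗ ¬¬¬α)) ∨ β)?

0.326

¬γ = 1 − 0.451 = 0.549
¬α = 1 − 0.900 = 0.100
¬¬α = 1 − 0.100 = 0.900
¬¬¬α = 1 − 0.900 = 0.100
β ⊗ ¬¬¬α = max(0, 0.777 + 0.100 − 1) = max(0, -0.123) = 0.000
β ↔ (β ⊗ ¬¬¬α) = 1 − |0.777 − 0.000| = 1 − 0.777 = 0.223
(β ↔ (β ⊗ ¬¬¬α)) ∨ β = max(0.223, 0.777) = 0.777
¬γ ⊗ ((β ↔ (β ⊗ ¬¬¬α)) ∨ β) = max(0, 0.549 + 0.777 − 1) = max(0, 0.326) = 0.326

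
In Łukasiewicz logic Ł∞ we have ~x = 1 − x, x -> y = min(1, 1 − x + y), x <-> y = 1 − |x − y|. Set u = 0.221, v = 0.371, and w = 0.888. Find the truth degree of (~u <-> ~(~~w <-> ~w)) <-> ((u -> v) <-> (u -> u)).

~u = 1 − 0.221 = 0.779
~w = 1 − 0.888 = 0.112
~~w = 1 − 0.112 = 0.888
~~w <-> ~w = 1 − |0.888 − 0.112| = 1 − 0.776 = 0.224
~(~~w <-> ~w) = 1 − 0.224 = 0.776
~u <-> ~(~~w <-> ~w) = 1 − |0.779 − 0.776| = 1 − 0.003 = 0.997
u -> v = min(1, 1 − 0.221 + 0.371) = min(1, 1.150) = 1.000
u -> u = min(1, 1 − 0.221 + 0.221) = min(1, 1.000) = 1.000
(u -> v) <-> (u -> u) = 1 − |1.000 − 1.000| = 1 − 0.000 = 1.000
(~u <-> ~(~~w <-> ~w)) <-> ((u -> v) <-> (u -> u)) = 1 − |0.997 − 1.000| = 1 − 0.003 = 0.997

0.997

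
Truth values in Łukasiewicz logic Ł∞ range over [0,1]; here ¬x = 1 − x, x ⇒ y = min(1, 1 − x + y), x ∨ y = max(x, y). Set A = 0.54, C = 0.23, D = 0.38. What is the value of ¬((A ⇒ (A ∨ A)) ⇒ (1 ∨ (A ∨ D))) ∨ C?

A ∨ A = max(0.54, 0.54) = 0.54
A ⇒ (A ∨ A) = min(1, 1 − 0.54 + 0.54) = min(1, 1.00) = 1.00
A ∨ D = max(0.54, 0.38) = 0.54
1 ∨ (A ∨ D) = max(1.00, 0.54) = 1.00
(A ⇒ (A ∨ A)) ⇒ (1 ∨ (A ∨ D)) = min(1, 1 − 1.00 + 1.00) = min(1, 1.00) = 1.00
¬((A ⇒ (A ∨ A)) ⇒ (1 ∨ (A ∨ D))) = 1 − 1.00 = 0.00
¬((A ⇒ (A ∨ A)) ⇒ (1 ∨ (A ∨ D))) ∨ C = max(0.00, 0.23) = 0.23

0.23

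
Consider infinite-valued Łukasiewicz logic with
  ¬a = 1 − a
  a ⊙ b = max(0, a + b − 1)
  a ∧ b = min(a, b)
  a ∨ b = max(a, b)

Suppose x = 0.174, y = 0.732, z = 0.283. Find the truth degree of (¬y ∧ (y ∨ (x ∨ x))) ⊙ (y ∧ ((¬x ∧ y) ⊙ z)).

¬y = 1 − 0.732 = 0.268
x ∨ x = max(0.174, 0.174) = 0.174
y ∨ (x ∨ x) = max(0.732, 0.174) = 0.732
¬y ∧ (y ∨ (x ∨ x)) = min(0.268, 0.732) = 0.268
¬x = 1 − 0.174 = 0.826
¬x ∧ y = min(0.826, 0.732) = 0.732
(¬x ∧ y) ⊙ z = max(0, 0.732 + 0.283 − 1) = max(0, 0.015) = 0.015
y ∧ ((¬x ∧ y) ⊙ z) = min(0.732, 0.015) = 0.015
(¬y ∧ (y ∨ (x ∨ x))) ⊙ (y ∧ ((¬x ∧ y) ⊙ z)) = max(0, 0.268 + 0.015 − 1) = max(0, -0.717) = 0.000

0.000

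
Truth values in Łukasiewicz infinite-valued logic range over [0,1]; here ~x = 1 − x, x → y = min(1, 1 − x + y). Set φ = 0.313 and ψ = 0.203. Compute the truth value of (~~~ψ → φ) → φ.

~ψ = 1 − 0.203 = 0.797
~~ψ = 1 − 0.797 = 0.203
~~~ψ = 1 − 0.203 = 0.797
~~~ψ → φ = min(1, 1 − 0.797 + 0.313) = min(1, 0.516) = 0.516
(~~~ψ → φ) → φ = min(1, 1 − 0.516 + 0.313) = min(1, 0.797) = 0.797

0.797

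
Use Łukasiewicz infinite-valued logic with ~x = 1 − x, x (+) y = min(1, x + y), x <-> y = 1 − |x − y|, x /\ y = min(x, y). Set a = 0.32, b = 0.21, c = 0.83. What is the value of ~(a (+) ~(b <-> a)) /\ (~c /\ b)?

b <-> a = 1 − |0.21 − 0.32| = 1 − 0.11 = 0.89
~(b <-> a) = 1 − 0.89 = 0.11
a (+) ~(b <-> a) = min(1, 0.32 + 0.11) = min(1, 0.43) = 0.43
~(a (+) ~(b <-> a)) = 1 − 0.43 = 0.57
~c = 1 − 0.83 = 0.17
~c /\ b = min(0.17, 0.21) = 0.17
~(a (+) ~(b <-> a)) /\ (~c /\ b) = min(0.57, 0.17) = 0.17

0.17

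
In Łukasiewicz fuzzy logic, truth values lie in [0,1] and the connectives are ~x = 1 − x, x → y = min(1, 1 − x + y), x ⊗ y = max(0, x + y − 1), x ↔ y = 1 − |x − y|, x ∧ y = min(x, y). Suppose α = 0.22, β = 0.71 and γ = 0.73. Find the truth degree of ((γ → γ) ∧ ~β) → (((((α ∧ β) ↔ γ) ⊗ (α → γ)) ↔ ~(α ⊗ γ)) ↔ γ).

1.00

γ → γ = min(1, 1 − 0.73 + 0.73) = min(1, 1.00) = 1.00
~β = 1 − 0.71 = 0.29
(γ → γ) ∧ ~β = min(1.00, 0.29) = 0.29
α ∧ β = min(0.22, 0.71) = 0.22
(α ∧ β) ↔ γ = 1 − |0.22 − 0.73| = 1 − 0.51 = 0.49
α → γ = min(1, 1 − 0.22 + 0.73) = min(1, 1.51) = 1.00
((α ∧ β) ↔ γ) ⊗ (α → γ) = max(0, 0.49 + 1.00 − 1) = max(0, 0.49) = 0.49
α ⊗ γ = max(0, 0.22 + 0.73 − 1) = max(0, -0.05) = 0.00
~(α ⊗ γ) = 1 − 0.00 = 1.00
(((α ∧ β) ↔ γ) ⊗ (α → γ)) ↔ ~(α ⊗ γ) = 1 − |0.49 − 1.00| = 1 − 0.51 = 0.49
((((α ∧ β) ↔ γ) ⊗ (α → γ)) ↔ ~(α ⊗ γ)) ↔ γ = 1 − |0.49 − 0.73| = 1 − 0.24 = 0.76
((γ → γ) ∧ ~β) → (((((α ∧ β) ↔ γ) ⊗ (α → γ)) ↔ ~(α ⊗ γ)) ↔ γ) = min(1, 1 − 0.29 + 0.76) = min(1, 1.47) = 1.00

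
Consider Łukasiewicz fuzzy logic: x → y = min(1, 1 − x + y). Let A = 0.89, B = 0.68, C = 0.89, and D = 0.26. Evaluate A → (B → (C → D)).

0.80

C → D = min(1, 1 − 0.89 + 0.26) = min(1, 0.37) = 0.37
B → (C → D) = min(1, 1 − 0.68 + 0.37) = min(1, 0.69) = 0.69
A → (B → (C → D)) = min(1, 1 − 0.89 + 0.69) = min(1, 0.80) = 0.80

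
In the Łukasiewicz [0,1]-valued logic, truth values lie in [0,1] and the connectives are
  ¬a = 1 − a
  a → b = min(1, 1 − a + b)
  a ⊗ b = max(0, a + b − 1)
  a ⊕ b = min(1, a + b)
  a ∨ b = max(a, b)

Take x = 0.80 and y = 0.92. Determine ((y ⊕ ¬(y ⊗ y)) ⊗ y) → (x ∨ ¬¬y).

y ⊗ y = max(0, 0.92 + 0.92 − 1) = max(0, 0.84) = 0.84
¬(y ⊗ y) = 1 − 0.84 = 0.16
y ⊕ ¬(y ⊗ y) = min(1, 0.92 + 0.16) = min(1, 1.08) = 1.00
(y ⊕ ¬(y ⊗ y)) ⊗ y = max(0, 1.00 + 0.92 − 1) = max(0, 0.92) = 0.92
¬y = 1 − 0.92 = 0.08
¬¬y = 1 − 0.08 = 0.92
x ∨ ¬¬y = max(0.80, 0.92) = 0.92
((y ⊕ ¬(y ⊗ y)) ⊗ y) → (x ∨ ¬¬y) = min(1, 1 − 0.92 + 0.92) = min(1, 1.00) = 1.00

1.00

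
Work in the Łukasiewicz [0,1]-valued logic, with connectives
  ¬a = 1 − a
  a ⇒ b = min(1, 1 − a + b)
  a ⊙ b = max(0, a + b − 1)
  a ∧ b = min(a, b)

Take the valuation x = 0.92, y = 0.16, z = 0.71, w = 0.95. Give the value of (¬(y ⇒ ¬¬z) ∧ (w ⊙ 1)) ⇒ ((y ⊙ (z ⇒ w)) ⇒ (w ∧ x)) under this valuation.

¬z = 1 − 0.71 = 0.29
¬¬z = 1 − 0.29 = 0.71
y ⇒ ¬¬z = min(1, 1 − 0.16 + 0.71) = min(1, 1.55) = 1.00
¬(y ⇒ ¬¬z) = 1 − 1.00 = 0.00
w ⊙ 1 = max(0, 0.95 + 1.00 − 1) = max(0, 0.95) = 0.95
¬(y ⇒ ¬¬z) ∧ (w ⊙ 1) = min(0.00, 0.95) = 0.00
z ⇒ w = min(1, 1 − 0.71 + 0.95) = min(1, 1.24) = 1.00
y ⊙ (z ⇒ w) = max(0, 0.16 + 1.00 − 1) = max(0, 0.16) = 0.16
w ∧ x = min(0.95, 0.92) = 0.92
(y ⊙ (z ⇒ w)) ⇒ (w ∧ x) = min(1, 1 − 0.16 + 0.92) = min(1, 1.76) = 1.00
(¬(y ⇒ ¬¬z) ∧ (w ⊙ 1)) ⇒ ((y ⊙ (z ⇒ w)) ⇒ (w ∧ x)) = min(1, 1 − 0.00 + 1.00) = min(1, 2.00) = 1.00

1.00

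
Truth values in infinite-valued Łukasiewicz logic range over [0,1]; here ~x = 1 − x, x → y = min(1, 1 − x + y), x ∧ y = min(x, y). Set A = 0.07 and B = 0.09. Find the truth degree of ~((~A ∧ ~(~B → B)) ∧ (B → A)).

0.18

~A = 1 − 0.07 = 0.93
~B = 1 − 0.09 = 0.91
~B → B = min(1, 1 − 0.91 + 0.09) = min(1, 0.18) = 0.18
~(~B → B) = 1 − 0.18 = 0.82
~A ∧ ~(~B → B) = min(0.93, 0.82) = 0.82
B → A = min(1, 1 − 0.09 + 0.07) = min(1, 0.98) = 0.98
(~A ∧ ~(~B → B)) ∧ (B → A) = min(0.82, 0.98) = 0.82
~((~A ∧ ~(~B → B)) ∧ (B → A)) = 1 − 0.82 = 0.18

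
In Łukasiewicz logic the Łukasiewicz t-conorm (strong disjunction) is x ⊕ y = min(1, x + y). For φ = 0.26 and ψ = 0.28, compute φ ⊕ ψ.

φ ⊕ ψ = min(1, 0.26 + 0.28) = min(1, 0.54) = 0.54
For comparison, the Gödel t-conorm max(x, y) would give 0.28.

0.54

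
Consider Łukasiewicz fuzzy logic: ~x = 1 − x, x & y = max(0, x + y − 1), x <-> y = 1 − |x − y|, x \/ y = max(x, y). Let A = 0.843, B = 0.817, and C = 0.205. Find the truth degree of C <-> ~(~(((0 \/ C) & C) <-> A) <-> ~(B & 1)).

0 \/ C = max(0.000, 0.205) = 0.205
(0 \/ C) & C = max(0, 0.205 + 0.205 − 1) = max(0, -0.590) = 0.000
((0 \/ C) & C) <-> A = 1 − |0.000 − 0.843| = 1 − 0.843 = 0.157
~(((0 \/ C) & C) <-> A) = 1 − 0.157 = 0.843
B & 1 = max(0, 0.817 + 1.000 − 1) = max(0, 0.817) = 0.817
~(B & 1) = 1 − 0.817 = 0.183
~(((0 \/ C) & C) <-> A) <-> ~(B & 1) = 1 − |0.843 − 0.183| = 1 − 0.660 = 0.340
~(~(((0 \/ C) & C) <-> A) <-> ~(B & 1)) = 1 − 0.340 = 0.660
C <-> ~(~(((0 \/ C) & C) <-> A) <-> ~(B & 1)) = 1 − |0.205 − 0.660| = 1 − 0.455 = 0.545

0.545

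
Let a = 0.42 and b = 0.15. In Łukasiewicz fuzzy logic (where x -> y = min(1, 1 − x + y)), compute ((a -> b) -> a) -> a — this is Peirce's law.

0.73

a -> b = min(1, 1 − 0.42 + 0.15) = min(1, 0.73) = 0.73
(a -> b) -> a = min(1, 1 − 0.73 + 0.42) = min(1, 0.69) = 0.69
((a -> b) -> a) -> a = min(1, 1 − 0.69 + 0.42) = min(1, 0.73) = 0.73
(The value 0.73 < 1 shows this instance is not satisfied; not a Ł∞-tautology in general.)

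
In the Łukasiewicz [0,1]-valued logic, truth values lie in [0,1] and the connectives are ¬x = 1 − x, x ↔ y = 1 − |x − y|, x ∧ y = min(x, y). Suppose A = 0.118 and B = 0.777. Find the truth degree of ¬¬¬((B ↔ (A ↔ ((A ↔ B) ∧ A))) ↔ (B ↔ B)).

0.223

A ↔ B = 1 − |0.118 − 0.777| = 1 − 0.659 = 0.341
(A ↔ B) ∧ A = min(0.341, 0.118) = 0.118
A ↔ ((A ↔ B) ∧ A) = 1 − |0.118 − 0.118| = 1 − 0.000 = 1.000
B ↔ (A ↔ ((A ↔ B) ∧ A)) = 1 − |0.777 − 1.000| = 1 − 0.223 = 0.777
B ↔ B = 1 − |0.777 − 0.777| = 1 − 0.000 = 1.000
(B ↔ (A ↔ ((A ↔ B) ∧ A))) ↔ (B ↔ B) = 1 − |0.777 − 1.000| = 1 − 0.223 = 0.777
¬((B ↔ (A ↔ ((A ↔ B) ∧ A))) ↔ (B ↔ B)) = 1 − 0.777 = 0.223
¬¬((B ↔ (A ↔ ((A ↔ B) ∧ A))) ↔ (B ↔ B)) = 1 − 0.223 = 0.777
¬¬¬((B ↔ (A ↔ ((A ↔ B) ∧ A))) ↔ (B ↔ B)) = 1 − 0.777 = 0.223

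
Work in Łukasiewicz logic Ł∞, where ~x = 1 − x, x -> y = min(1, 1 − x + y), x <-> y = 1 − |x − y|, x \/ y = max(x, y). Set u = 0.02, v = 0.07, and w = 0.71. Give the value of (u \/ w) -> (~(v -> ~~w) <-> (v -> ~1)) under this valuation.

u \/ w = max(0.02, 0.71) = 0.71
~w = 1 − 0.71 = 0.29
~~w = 1 − 0.29 = 0.71
v -> ~~w = min(1, 1 − 0.07 + 0.71) = min(1, 1.64) = 1.00
~(v -> ~~w) = 1 − 1.00 = 0.00
~1 = 1 − 1.00 = 0.00
v -> ~1 = min(1, 1 − 0.07 + 0.00) = min(1, 0.93) = 0.93
~(v -> ~~w) <-> (v -> ~1) = 1 − |0.00 − 0.93| = 1 − 0.93 = 0.07
(u \/ w) -> (~(v -> ~~w) <-> (v -> ~1)) = min(1, 1 − 0.71 + 0.07) = min(1, 0.36) = 0.36

0.36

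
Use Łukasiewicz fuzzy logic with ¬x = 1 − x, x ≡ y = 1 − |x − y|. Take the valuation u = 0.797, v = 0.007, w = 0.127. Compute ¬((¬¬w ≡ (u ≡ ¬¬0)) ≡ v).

¬w = 1 − 0.127 = 0.873
¬¬w = 1 − 0.873 = 0.127
¬0 = 1 − 0.000 = 1.000
¬¬0 = 1 − 1.000 = 0.000
u ≡ ¬¬0 = 1 − |0.797 − 0.000| = 1 − 0.797 = 0.203
¬¬w ≡ (u ≡ ¬¬0) = 1 − |0.127 − 0.203| = 1 − 0.076 = 0.924
(¬¬w ≡ (u ≡ ¬¬0)) ≡ v = 1 − |0.924 − 0.007| = 1 − 0.917 = 0.083
¬((¬¬w ≡ (u ≡ ¬¬0)) ≡ v) = 1 − 0.083 = 0.917

0.917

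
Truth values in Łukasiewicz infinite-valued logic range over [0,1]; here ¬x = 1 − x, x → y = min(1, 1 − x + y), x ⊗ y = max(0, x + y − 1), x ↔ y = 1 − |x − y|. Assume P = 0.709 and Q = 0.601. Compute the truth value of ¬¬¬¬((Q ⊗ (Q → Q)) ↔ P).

0.892

Q → Q = min(1, 1 − 0.601 + 0.601) = min(1, 1.000) = 1.000
Q ⊗ (Q → Q) = max(0, 0.601 + 1.000 − 1) = max(0, 0.601) = 0.601
(Q ⊗ (Q → Q)) ↔ P = 1 − |0.601 − 0.709| = 1 − 0.108 = 0.892
¬((Q ⊗ (Q → Q)) ↔ P) = 1 − 0.892 = 0.108
¬¬((Q ⊗ (Q → Q)) ↔ P) = 1 − 0.108 = 0.892
¬¬¬((Q ⊗ (Q → Q)) ↔ P) = 1 − 0.892 = 0.108
¬¬¬¬((Q ⊗ (Q → Q)) ↔ P) = 1 − 0.108 = 0.892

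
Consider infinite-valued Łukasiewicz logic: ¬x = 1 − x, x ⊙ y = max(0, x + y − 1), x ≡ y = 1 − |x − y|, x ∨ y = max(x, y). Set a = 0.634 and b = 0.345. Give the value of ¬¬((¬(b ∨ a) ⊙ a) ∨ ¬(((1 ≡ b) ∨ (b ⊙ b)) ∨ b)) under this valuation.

0.655

b ∨ a = max(0.345, 0.634) = 0.634
¬(b ∨ a) = 1 − 0.634 = 0.366
¬(b ∨ a) ⊙ a = max(0, 0.366 + 0.634 − 1) = max(0, 0.000) = 0.000
1 ≡ b = 1 − |1.000 − 0.345| = 1 − 0.655 = 0.345
b ⊙ b = max(0, 0.345 + 0.345 − 1) = max(0, -0.310) = 0.000
(1 ≡ b) ∨ (b ⊙ b) = max(0.345, 0.000) = 0.345
((1 ≡ b) ∨ (b ⊙ b)) ∨ b = max(0.345, 0.345) = 0.345
¬(((1 ≡ b) ∨ (b ⊙ b)) ∨ b) = 1 − 0.345 = 0.655
(¬(b ∨ a) ⊙ a) ∨ ¬(((1 ≡ b) ∨ (b ⊙ b)) ∨ b) = max(0.000, 0.655) = 0.655
¬((¬(b ∨ a) ⊙ a) ∨ ¬(((1 ≡ b) ∨ (b ⊙ b)) ∨ b)) = 1 − 0.655 = 0.345
¬¬((¬(b ∨ a) ⊙ a) ∨ ¬(((1 ≡ b) ∨ (b ⊙ b)) ∨ b)) = 1 − 0.345 = 0.655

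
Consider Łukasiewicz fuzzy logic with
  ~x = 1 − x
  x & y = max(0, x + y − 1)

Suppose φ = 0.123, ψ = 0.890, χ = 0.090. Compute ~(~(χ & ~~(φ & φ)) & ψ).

0.110

φ & φ = max(0, 0.123 + 0.123 − 1) = max(0, -0.754) = 0.000
~(φ & φ) = 1 − 0.000 = 1.000
~~(φ & φ) = 1 − 1.000 = 0.000
χ & ~~(φ & φ) = max(0, 0.090 + 0.000 − 1) = max(0, -0.910) = 0.000
~(χ & ~~(φ & φ)) = 1 − 0.000 = 1.000
~(χ & ~~(φ & φ)) & ψ = max(0, 1.000 + 0.890 − 1) = max(0, 0.890) = 0.890
~(~(χ & ~~(φ & φ)) & ψ) = 1 − 0.890 = 0.110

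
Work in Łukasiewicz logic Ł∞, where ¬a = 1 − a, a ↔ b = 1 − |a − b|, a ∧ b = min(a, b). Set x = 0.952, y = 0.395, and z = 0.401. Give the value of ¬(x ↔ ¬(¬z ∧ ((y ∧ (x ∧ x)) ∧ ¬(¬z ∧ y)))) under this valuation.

0.347

¬z = 1 − 0.401 = 0.599
x ∧ x = min(0.952, 0.952) = 0.952
y ∧ (x ∧ x) = min(0.395, 0.952) = 0.395
¬z ∧ y = min(0.599, 0.395) = 0.395
¬(¬z ∧ y) = 1 − 0.395 = 0.605
(y ∧ (x ∧ x)) ∧ ¬(¬z ∧ y) = min(0.395, 0.605) = 0.395
¬z ∧ ((y ∧ (x ∧ x)) ∧ ¬(¬z ∧ y)) = min(0.599, 0.395) = 0.395
¬(¬z ∧ ((y ∧ (x ∧ x)) ∧ ¬(¬z ∧ y))) = 1 − 0.395 = 0.605
x ↔ ¬(¬z ∧ ((y ∧ (x ∧ x)) ∧ ¬(¬z ∧ y))) = 1 − |0.952 − 0.605| = 1 − 0.347 = 0.653
¬(x ↔ ¬(¬z ∧ ((y ∧ (x ∧ x)) ∧ ¬(¬z ∧ y)))) = 1 − 0.653 = 0.347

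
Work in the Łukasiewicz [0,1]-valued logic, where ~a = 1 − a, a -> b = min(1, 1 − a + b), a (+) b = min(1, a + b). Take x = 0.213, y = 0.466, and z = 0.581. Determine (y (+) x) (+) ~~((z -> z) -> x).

0.892

y (+) x = min(1, 0.466 + 0.213) = min(1, 0.679) = 0.679
z -> z = min(1, 1 − 0.581 + 0.581) = min(1, 1.000) = 1.000
(z -> z) -> x = min(1, 1 − 1.000 + 0.213) = min(1, 0.213) = 0.213
~((z -> z) -> x) = 1 − 0.213 = 0.787
~~((z -> z) -> x) = 1 − 0.787 = 0.213
(y (+) x) (+) ~~((z -> z) -> x) = min(1, 0.679 + 0.213) = min(1, 0.892) = 0.892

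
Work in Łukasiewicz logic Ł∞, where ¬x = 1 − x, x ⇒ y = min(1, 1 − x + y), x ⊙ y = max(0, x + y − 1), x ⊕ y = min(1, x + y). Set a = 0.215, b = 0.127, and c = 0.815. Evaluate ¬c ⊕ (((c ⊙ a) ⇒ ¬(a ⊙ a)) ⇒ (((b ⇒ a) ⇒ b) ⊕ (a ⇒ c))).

¬c = 1 − 0.815 = 0.185
c ⊙ a = max(0, 0.815 + 0.215 − 1) = max(0, 0.030) = 0.030
a ⊙ a = max(0, 0.215 + 0.215 − 1) = max(0, -0.570) = 0.000
¬(a ⊙ a) = 1 − 0.000 = 1.000
(c ⊙ a) ⇒ ¬(a ⊙ a) = min(1, 1 − 0.030 + 1.000) = min(1, 1.970) = 1.000
b ⇒ a = min(1, 1 − 0.127 + 0.215) = min(1, 1.088) = 1.000
(b ⇒ a) ⇒ b = min(1, 1 − 1.000 + 0.127) = min(1, 0.127) = 0.127
a ⇒ c = min(1, 1 − 0.215 + 0.815) = min(1, 1.600) = 1.000
((b ⇒ a) ⇒ b) ⊕ (a ⇒ c) = min(1, 0.127 + 1.000) = min(1, 1.127) = 1.000
((c ⊙ a) ⇒ ¬(a ⊙ a)) ⇒ (((b ⇒ a) ⇒ b) ⊕ (a ⇒ c)) = min(1, 1 − 1.000 + 1.000) = min(1, 1.000) = 1.000
¬c ⊕ (((c ⊙ a) ⇒ ¬(a ⊙ a)) ⇒ (((b ⇒ a) ⇒ b) ⊕ (a ⇒ c))) = min(1, 0.185 + 1.000) = min(1, 1.185) = 1.000

1.000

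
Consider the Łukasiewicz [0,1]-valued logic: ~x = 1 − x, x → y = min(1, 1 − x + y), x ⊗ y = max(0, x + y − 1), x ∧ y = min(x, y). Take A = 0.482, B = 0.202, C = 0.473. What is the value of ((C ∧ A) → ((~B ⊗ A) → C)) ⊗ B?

0.202

C ∧ A = min(0.473, 0.482) = 0.473
~B = 1 − 0.202 = 0.798
~B ⊗ A = max(0, 0.798 + 0.482 − 1) = max(0, 0.280) = 0.280
(~B ⊗ A) → C = min(1, 1 − 0.280 + 0.473) = min(1, 1.193) = 1.000
(C ∧ A) → ((~B ⊗ A) → C) = min(1, 1 − 0.473 + 1.000) = min(1, 1.527) = 1.000
((C ∧ A) → ((~B ⊗ A) → C)) ⊗ B = max(0, 1.000 + 0.202 − 1) = max(0, 0.202) = 0.202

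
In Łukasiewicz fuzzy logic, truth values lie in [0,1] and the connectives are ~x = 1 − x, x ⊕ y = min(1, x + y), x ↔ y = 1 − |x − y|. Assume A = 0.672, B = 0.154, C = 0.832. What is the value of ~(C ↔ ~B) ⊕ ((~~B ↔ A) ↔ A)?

~B = 1 − 0.154 = 0.846
C ↔ ~B = 1 − |0.832 − 0.846| = 1 − 0.014 = 0.986
~(C ↔ ~B) = 1 − 0.986 = 0.014
~~B = 1 − 0.846 = 0.154
~~B ↔ A = 1 − |0.154 − 0.672| = 1 − 0.518 = 0.482
(~~B ↔ A) ↔ A = 1 − |0.482 − 0.672| = 1 − 0.190 = 0.810
~(C ↔ ~B) ⊕ ((~~B ↔ A) ↔ A) = min(1, 0.014 + 0.810) = min(1, 0.824) = 0.824

0.824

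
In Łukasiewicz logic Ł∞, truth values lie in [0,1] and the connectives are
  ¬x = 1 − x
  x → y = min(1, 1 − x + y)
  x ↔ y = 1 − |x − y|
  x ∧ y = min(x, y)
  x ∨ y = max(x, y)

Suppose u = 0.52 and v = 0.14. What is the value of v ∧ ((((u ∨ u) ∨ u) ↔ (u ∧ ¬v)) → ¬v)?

u ∨ u = max(0.52, 0.52) = 0.52
(u ∨ u) ∨ u = max(0.52, 0.52) = 0.52
¬v = 1 − 0.14 = 0.86
u ∧ ¬v = min(0.52, 0.86) = 0.52
((u ∨ u) ∨ u) ↔ (u ∧ ¬v) = 1 − |0.52 − 0.52| = 1 − 0.00 = 1.00
(((u ∨ u) ∨ u) ↔ (u ∧ ¬v)) → ¬v = min(1, 1 − 1.00 + 0.86) = min(1, 0.86) = 0.86
v ∧ ((((u ∨ u) ∨ u) ↔ (u ∧ ¬v)) → ¬v) = min(0.14, 0.86) = 0.14

0.14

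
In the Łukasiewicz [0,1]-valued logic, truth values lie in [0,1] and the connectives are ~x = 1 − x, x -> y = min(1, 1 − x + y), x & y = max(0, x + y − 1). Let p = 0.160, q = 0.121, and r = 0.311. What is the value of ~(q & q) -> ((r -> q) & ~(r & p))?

q & q = max(0, 0.121 + 0.121 − 1) = max(0, -0.758) = 0.000
~(q & q) = 1 − 0.000 = 1.000
r -> q = min(1, 1 − 0.311 + 0.121) = min(1, 0.810) = 0.810
r & p = max(0, 0.311 + 0.160 − 1) = max(0, -0.529) = 0.000
~(r & p) = 1 − 0.000 = 1.000
(r -> q) & ~(r & p) = max(0, 0.810 + 1.000 − 1) = max(0, 0.810) = 0.810
~(q & q) -> ((r -> q) & ~(r & p)) = min(1, 1 − 1.000 + 0.810) = min(1, 0.810) = 0.810

0.810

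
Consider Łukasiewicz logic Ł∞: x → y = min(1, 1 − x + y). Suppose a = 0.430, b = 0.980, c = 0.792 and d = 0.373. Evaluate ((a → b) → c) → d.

a → b = min(1, 1 − 0.430 + 0.980) = min(1, 1.550) = 1.000
(a → b) → c = min(1, 1 − 1.000 + 0.792) = min(1, 0.792) = 0.792
((a → b) → c) → d = min(1, 1 − 0.792 + 0.373) = min(1, 0.581) = 0.581

0.581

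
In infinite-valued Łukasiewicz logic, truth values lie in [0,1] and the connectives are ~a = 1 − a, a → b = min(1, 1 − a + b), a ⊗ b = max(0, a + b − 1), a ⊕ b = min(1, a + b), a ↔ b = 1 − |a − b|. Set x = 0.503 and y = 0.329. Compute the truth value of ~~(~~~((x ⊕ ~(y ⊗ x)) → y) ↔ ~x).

0.826

y ⊗ x = max(0, 0.329 + 0.503 − 1) = max(0, -0.168) = 0.000
~(y ⊗ x) = 1 − 0.000 = 1.000
x ⊕ ~(y ⊗ x) = min(1, 0.503 + 1.000) = min(1, 1.503) = 1.000
(x ⊕ ~(y ⊗ x)) → y = min(1, 1 − 1.000 + 0.329) = min(1, 0.329) = 0.329
~((x ⊕ ~(y ⊗ x)) → y) = 1 − 0.329 = 0.671
~~((x ⊕ ~(y ⊗ x)) → y) = 1 − 0.671 = 0.329
~~~((x ⊕ ~(y ⊗ x)) → y) = 1 − 0.329 = 0.671
~x = 1 − 0.503 = 0.497
~~~((x ⊕ ~(y ⊗ x)) → y) ↔ ~x = 1 − |0.671 − 0.497| = 1 − 0.174 = 0.826
~(~~~((x ⊕ ~(y ⊗ x)) → y) ↔ ~x) = 1 − 0.826 = 0.174
~~(~~~((x ⊕ ~(y ⊗ x)) → y) ↔ ~x) = 1 − 0.174 = 0.826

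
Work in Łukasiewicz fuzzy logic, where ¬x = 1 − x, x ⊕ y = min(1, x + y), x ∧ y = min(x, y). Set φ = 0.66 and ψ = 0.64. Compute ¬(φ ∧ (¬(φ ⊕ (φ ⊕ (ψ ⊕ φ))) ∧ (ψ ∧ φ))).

ψ ⊕ φ = min(1, 0.64 + 0.66) = min(1, 1.30) = 1.00
φ ⊕ (ψ ⊕ φ) = min(1, 0.66 + 1.00) = min(1, 1.66) = 1.00
φ ⊕ (φ ⊕ (ψ ⊕ φ)) = min(1, 0.66 + 1.00) = min(1, 1.66) = 1.00
¬(φ ⊕ (φ ⊕ (ψ ⊕ φ))) = 1 − 1.00 = 0.00
ψ ∧ φ = min(0.64, 0.66) = 0.64
¬(φ ⊕ (φ ⊕ (ψ ⊕ φ))) ∧ (ψ ∧ φ) = min(0.00, 0.64) = 0.00
φ ∧ (¬(φ ⊕ (φ ⊕ (ψ ⊕ φ))) ∧ (ψ ∧ φ)) = min(0.66, 0.00) = 0.00
¬(φ ∧ (¬(φ ⊕ (φ ⊕ (ψ ⊕ φ))) ∧ (ψ ∧ φ))) = 1 − 0.00 = 1.00

1.00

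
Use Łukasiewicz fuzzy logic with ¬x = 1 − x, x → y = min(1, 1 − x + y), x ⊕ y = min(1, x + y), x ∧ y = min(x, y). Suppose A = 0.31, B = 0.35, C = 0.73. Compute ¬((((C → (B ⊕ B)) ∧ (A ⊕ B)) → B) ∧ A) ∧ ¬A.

B ⊕ B = min(1, 0.35 + 0.35) = min(1, 0.70) = 0.70
C → (B ⊕ B) = min(1, 1 − 0.73 + 0.70) = min(1, 0.97) = 0.97
A ⊕ B = min(1, 0.31 + 0.35) = min(1, 0.66) = 0.66
(C → (B ⊕ B)) ∧ (A ⊕ B) = min(0.97, 0.66) = 0.66
((C → (B ⊕ B)) ∧ (A ⊕ B)) → B = min(1, 1 − 0.66 + 0.35) = min(1, 0.69) = 0.69
(((C → (B ⊕ B)) ∧ (A ⊕ B)) → B) ∧ A = min(0.69, 0.31) = 0.31
¬((((C → (B ⊕ B)) ∧ (A ⊕ B)) → B) ∧ A) = 1 − 0.31 = 0.69
¬A = 1 − 0.31 = 0.69
¬((((C → (B ⊕ B)) ∧ (A ⊕ B)) → B) ∧ A) ∧ ¬A = min(0.69, 0.69) = 0.69

0.69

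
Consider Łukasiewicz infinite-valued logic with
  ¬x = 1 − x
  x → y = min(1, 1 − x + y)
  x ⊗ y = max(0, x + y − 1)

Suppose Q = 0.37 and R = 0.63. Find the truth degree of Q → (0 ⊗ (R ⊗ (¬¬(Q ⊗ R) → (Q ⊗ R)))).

Q ⊗ R = max(0, 0.37 + 0.63 − 1) = max(0, 0.00) = 0.00
¬(Q ⊗ R) = 1 − 0.00 = 1.00
¬¬(Q ⊗ R) = 1 − 1.00 = 0.00
¬¬(Q ⊗ R) → (Q ⊗ R) = min(1, 1 − 0.00 + 0.00) = min(1, 1.00) = 1.00
R ⊗ (¬¬(Q ⊗ R) → (Q ⊗ R)) = max(0, 0.63 + 1.00 − 1) = max(0, 0.63) = 0.63
0 ⊗ (R ⊗ (¬¬(Q ⊗ R) → (Q ⊗ R))) = max(0, 0.00 + 0.63 − 1) = max(0, -0.37) = 0.00
Q → (0 ⊗ (R ⊗ (¬¬(Q ⊗ R) → (Q ⊗ R)))) = min(1, 1 − 0.37 + 0.00) = min(1, 0.63) = 0.63

0.63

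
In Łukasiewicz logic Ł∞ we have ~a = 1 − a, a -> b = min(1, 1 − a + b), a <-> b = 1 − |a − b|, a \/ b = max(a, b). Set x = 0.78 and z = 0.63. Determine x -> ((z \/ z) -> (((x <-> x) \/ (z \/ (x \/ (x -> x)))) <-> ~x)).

z \/ z = max(0.63, 0.63) = 0.63
x <-> x = 1 − |0.78 − 0.78| = 1 − 0.00 = 1.00
x -> x = min(1, 1 − 0.78 + 0.78) = min(1, 1.00) = 1.00
x \/ (x -> x) = max(0.78, 1.00) = 1.00
z \/ (x \/ (x -> x)) = max(0.63, 1.00) = 1.00
(x <-> x) \/ (z \/ (x \/ (x -> x))) = max(1.00, 1.00) = 1.00
~x = 1 − 0.78 = 0.22
((x <-> x) \/ (z \/ (x \/ (x -> x)))) <-> ~x = 1 − |1.00 − 0.22| = 1 − 0.78 = 0.22
(z \/ z) -> (((x <-> x) \/ (z \/ (x \/ (x -> x)))) <-> ~x) = min(1, 1 − 0.63 + 0.22) = min(1, 0.59) = 0.59
x -> ((z \/ z) -> (((x <-> x) \/ (z \/ (x \/ (x -> x)))) <-> ~x)) = min(1, 1 − 0.78 + 0.59) = min(1, 0.81) = 0.81

0.81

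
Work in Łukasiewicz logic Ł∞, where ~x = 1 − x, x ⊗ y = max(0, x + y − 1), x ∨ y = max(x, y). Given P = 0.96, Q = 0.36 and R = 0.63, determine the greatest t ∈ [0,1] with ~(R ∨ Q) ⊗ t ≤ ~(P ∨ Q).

R ∨ Q = max(0.63, 0.36) = 0.63
~(R ∨ Q) = 1 − 0.63 = 0.37
So the left factor is ~(R ∨ Q) = 0.37.
P ∨ Q = max(0.96, 0.36) = 0.96
~(P ∨ Q) = 1 − 0.96 = 0.04
So the right-hand bound is ~(P ∨ Q) = 0.04.
The residuum of the Łukasiewicz t-norm gives the supremum: min(1, 1 − 0.37 + 0.04).
1 − 0.37 + 0.04 = 0.67, so t = min(1, 0.67) = 0.67.
Check: 0.37 ⊗ 0.67 = max(0, 0.04) = 0.04 ≤ 0.04.

0.67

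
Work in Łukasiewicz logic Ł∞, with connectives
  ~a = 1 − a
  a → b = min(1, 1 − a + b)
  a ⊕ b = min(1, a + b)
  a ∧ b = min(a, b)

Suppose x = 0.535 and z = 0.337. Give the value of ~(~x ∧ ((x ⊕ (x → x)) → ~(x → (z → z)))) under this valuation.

~x = 1 − 0.535 = 0.465
x → x = min(1, 1 − 0.535 + 0.535) = min(1, 1.000) = 1.000
x ⊕ (x → x) = min(1, 0.535 + 1.000) = min(1, 1.535) = 1.000
z → z = min(1, 1 − 0.337 + 0.337) = min(1, 1.000) = 1.000
x → (z → z) = min(1, 1 − 0.535 + 1.000) = min(1, 1.465) = 1.000
~(x → (z → z)) = 1 − 1.000 = 0.000
(x ⊕ (x → x)) → ~(x → (z → z)) = min(1, 1 − 1.000 + 0.000) = min(1, 0.000) = 0.000
~x ∧ ((x ⊕ (x → x)) → ~(x → (z → z))) = min(0.465, 0.000) = 0.000
~(~x ∧ ((x ⊕ (x → x)) → ~(x → (z → z)))) = 1 − 0.000 = 1.000

1.000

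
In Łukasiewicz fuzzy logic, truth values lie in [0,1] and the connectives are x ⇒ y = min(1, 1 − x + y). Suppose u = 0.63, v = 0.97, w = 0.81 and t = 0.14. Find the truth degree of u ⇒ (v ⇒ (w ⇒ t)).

w ⇒ t = min(1, 1 − 0.81 + 0.14) = min(1, 0.33) = 0.33
v ⇒ (w ⇒ t) = min(1, 1 − 0.97 + 0.33) = min(1, 0.36) = 0.36
u ⇒ (v ⇒ (w ⇒ t)) = min(1, 1 − 0.63 + 0.36) = min(1, 0.73) = 0.73

0.73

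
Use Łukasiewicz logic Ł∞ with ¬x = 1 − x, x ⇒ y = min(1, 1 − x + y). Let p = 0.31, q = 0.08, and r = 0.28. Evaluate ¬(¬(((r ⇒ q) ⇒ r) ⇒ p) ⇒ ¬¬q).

0.09

r ⇒ q = min(1, 1 − 0.28 + 0.08) = min(1, 0.80) = 0.80
(r ⇒ q) ⇒ r = min(1, 1 − 0.80 + 0.28) = min(1, 0.48) = 0.48
((r ⇒ q) ⇒ r) ⇒ p = min(1, 1 − 0.48 + 0.31) = min(1, 0.83) = 0.83
¬(((r ⇒ q) ⇒ r) ⇒ p) = 1 − 0.83 = 0.17
¬q = 1 − 0.08 = 0.92
¬¬q = 1 − 0.92 = 0.08
¬(((r ⇒ q) ⇒ r) ⇒ p) ⇒ ¬¬q = min(1, 1 − 0.17 + 0.08) = min(1, 0.91) = 0.91
¬(¬(((r ⇒ q) ⇒ r) ⇒ p) ⇒ ¬¬q) = 1 − 0.91 = 0.09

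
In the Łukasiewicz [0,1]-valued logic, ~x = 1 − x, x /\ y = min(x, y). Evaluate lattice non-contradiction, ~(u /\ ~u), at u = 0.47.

~u = 1 − 0.47 = 0.53
u /\ ~u = min(0.47, 0.53) = 0.47
~(u /\ ~u) = 1 − 0.47 = 0.53
(The value 0.53 < 1 shows this instance is not satisfied; not a Ł∞-tautology — its value is 1 − min(a, 1−a).)

0.53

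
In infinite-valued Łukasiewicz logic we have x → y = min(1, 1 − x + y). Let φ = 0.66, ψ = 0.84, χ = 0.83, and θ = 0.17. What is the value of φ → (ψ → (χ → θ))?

0.84

χ → θ = min(1, 1 − 0.83 + 0.17) = min(1, 0.34) = 0.34
ψ → (χ → θ) = min(1, 1 − 0.84 + 0.34) = min(1, 0.50) = 0.50
φ → (ψ → (χ → θ)) = min(1, 1 − 0.66 + 0.50) = min(1, 0.84) = 0.84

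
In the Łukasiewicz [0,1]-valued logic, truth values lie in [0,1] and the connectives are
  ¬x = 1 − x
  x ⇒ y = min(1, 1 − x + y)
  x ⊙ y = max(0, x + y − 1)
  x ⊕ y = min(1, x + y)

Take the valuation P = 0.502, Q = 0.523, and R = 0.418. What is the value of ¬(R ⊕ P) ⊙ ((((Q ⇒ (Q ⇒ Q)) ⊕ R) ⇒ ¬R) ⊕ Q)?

R ⊕ P = min(1, 0.418 + 0.502) = min(1, 0.920) = 0.920
¬(R ⊕ P) = 1 − 0.920 = 0.080
Q ⇒ Q = min(1, 1 − 0.523 + 0.523) = min(1, 1.000) = 1.000
Q ⇒ (Q ⇒ Q) = min(1, 1 − 0.523 + 1.000) = min(1, 1.477) = 1.000
(Q ⇒ (Q ⇒ Q)) ⊕ R = min(1, 1.000 + 0.418) = min(1, 1.418) = 1.000
¬R = 1 − 0.418 = 0.582
((Q ⇒ (Q ⇒ Q)) ⊕ R) ⇒ ¬R = min(1, 1 − 1.000 + 0.582) = min(1, 0.582) = 0.582
(((Q ⇒ (Q ⇒ Q)) ⊕ R) ⇒ ¬R) ⊕ Q = min(1, 0.582 + 0.523) = min(1, 1.105) = 1.000
¬(R ⊕ P) ⊙ ((((Q ⇒ (Q ⇒ Q)) ⊕ R) ⇒ ¬R) ⊕ Q) = max(0, 0.080 + 1.000 − 1) = max(0, 0.080) = 0.080

0.080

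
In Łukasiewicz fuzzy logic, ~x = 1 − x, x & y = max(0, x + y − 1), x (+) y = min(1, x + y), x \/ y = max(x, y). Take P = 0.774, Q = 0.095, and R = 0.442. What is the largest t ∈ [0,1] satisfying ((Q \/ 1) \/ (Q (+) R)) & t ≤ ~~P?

Q \/ 1 = max(0.095, 1.000) = 1.000
Q (+) R = min(1, 0.095 + 0.442) = min(1, 0.537) = 0.537
(Q \/ 1) \/ (Q (+) R) = max(1.000, 0.537) = 1.000
So the left factor is (Q \/ 1) \/ (Q (+) R) = 1.000.
~P = 1 − 0.774 = 0.226
~~P = 1 − 0.226 = 0.774
So the right-hand bound is ~~P = 0.774.
The residuum of the Łukasiewicz t-norm gives the supremum: min(1, 1 − 1.000 + 0.774).
1 − 1.000 + 0.774 = 0.774, so t = min(1, 0.774) = 0.774.
Check: 1.000 & 0.774 = max(0, 0.774) = 0.774 ≤ 0.774.

0.774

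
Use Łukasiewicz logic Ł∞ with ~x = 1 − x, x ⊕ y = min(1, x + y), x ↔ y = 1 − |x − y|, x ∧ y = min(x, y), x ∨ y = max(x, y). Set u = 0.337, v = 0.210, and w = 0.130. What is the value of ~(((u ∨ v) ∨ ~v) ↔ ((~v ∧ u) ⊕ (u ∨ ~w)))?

u ∨ v = max(0.337, 0.210) = 0.337
~v = 1 − 0.210 = 0.790
(u ∨ v) ∨ ~v = max(0.337, 0.790) = 0.790
~v ∧ u = min(0.790, 0.337) = 0.337
~w = 1 − 0.130 = 0.870
u ∨ ~w = max(0.337, 0.870) = 0.870
(~v ∧ u) ⊕ (u ∨ ~w) = min(1, 0.337 + 0.870) = min(1, 1.207) = 1.000
((u ∨ v) ∨ ~v) ↔ ((~v ∧ u) ⊕ (u ∨ ~w)) = 1 − |0.790 − 1.000| = 1 − 0.210 = 0.790
~(((u ∨ v) ∨ ~v) ↔ ((~v ∧ u) ⊕ (u ∨ ~w))) = 1 − 0.790 = 0.210

0.210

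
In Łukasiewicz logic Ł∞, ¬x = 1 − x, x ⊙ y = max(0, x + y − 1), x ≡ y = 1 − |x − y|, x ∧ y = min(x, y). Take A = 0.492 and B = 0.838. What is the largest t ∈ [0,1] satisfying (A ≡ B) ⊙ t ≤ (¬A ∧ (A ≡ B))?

0.854

A ≡ B = 1 − |0.492 − 0.838| = 1 − 0.346 = 0.654
So the left factor is A ≡ B = 0.654.
¬A = 1 − 0.492 = 0.508
¬A ∧ (A ≡ B) = min(0.508, 0.654) = 0.508
So the right-hand bound is ¬A ∧ (A ≡ B) = 0.508.
The residuum of the Łukasiewicz t-norm gives the supremum: min(1, 1 − 0.654 + 0.508).
1 − 0.654 + 0.508 = 0.854, so t = min(1, 0.854) = 0.854.
Check: 0.654 ⊙ 0.854 = max(0, 0.508) = 0.508 ≤ 0.508.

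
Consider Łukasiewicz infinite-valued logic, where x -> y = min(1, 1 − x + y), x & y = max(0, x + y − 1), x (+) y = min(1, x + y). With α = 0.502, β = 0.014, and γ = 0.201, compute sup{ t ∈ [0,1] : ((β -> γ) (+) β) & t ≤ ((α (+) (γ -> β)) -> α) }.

0.502

β -> γ = min(1, 1 − 0.014 + 0.201) = min(1, 1.187) = 1.000
(β -> γ) (+) β = min(1, 1.000 + 0.014) = min(1, 1.014) = 1.000
So the left factor is (β -> γ) (+) β = 1.000.
γ -> β = min(1, 1 − 0.201 + 0.014) = min(1, 0.813) = 0.813
α (+) (γ -> β) = min(1, 0.502 + 0.813) = min(1, 1.315) = 1.000
(α (+) (γ -> β)) -> α = min(1, 1 − 1.000 + 0.502) = min(1, 0.502) = 0.502
So the right-hand bound is (α (+) (γ -> β)) -> α = 0.502.
The residuum of the Łukasiewicz t-norm gives the supremum: min(1, 1 − 1.000 + 0.502).
1 − 1.000 + 0.502 = 0.502, so t = min(1, 0.502) = 0.502.
Check: 1.000 & 0.502 = max(0, 0.502) = 0.502 ≤ 0.502.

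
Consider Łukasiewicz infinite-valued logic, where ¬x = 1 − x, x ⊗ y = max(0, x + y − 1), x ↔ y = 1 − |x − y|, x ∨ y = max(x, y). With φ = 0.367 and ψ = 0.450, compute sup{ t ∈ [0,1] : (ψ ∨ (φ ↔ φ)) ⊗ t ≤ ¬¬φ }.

φ ↔ φ = 1 − |0.367 − 0.367| = 1 − 0.000 = 1.000
ψ ∨ (φ ↔ φ) = max(0.450, 1.000) = 1.000
So the left factor is ψ ∨ (φ ↔ φ) = 1.000.
¬φ = 1 − 0.367 = 0.633
¬¬φ = 1 − 0.633 = 0.367
So the right-hand bound is ¬¬φ = 0.367.
The residuum of the Łukasiewicz t-norm gives the supremum: min(1, 1 − 1.000 + 0.367).
1 − 1.000 + 0.367 = 0.367, so t = min(1, 0.367) = 0.367.
Check: 1.000 ⊗ 0.367 = max(0, 0.367) = 0.367 ≤ 0.367.

0.367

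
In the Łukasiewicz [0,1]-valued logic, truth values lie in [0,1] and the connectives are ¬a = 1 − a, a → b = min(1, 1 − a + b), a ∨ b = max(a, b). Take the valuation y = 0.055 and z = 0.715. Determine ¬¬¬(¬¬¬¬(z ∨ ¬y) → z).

¬y = 1 − 0.055 = 0.945
z ∨ ¬y = max(0.715, 0.945) = 0.945
¬(z ∨ ¬y) = 1 − 0.945 = 0.055
¬¬(z ∨ ¬y) = 1 − 0.055 = 0.945
¬¬¬(z ∨ ¬y) = 1 − 0.945 = 0.055
¬¬¬¬(z ∨ ¬y) = 1 − 0.055 = 0.945
¬¬¬¬(z ∨ ¬y) → z = min(1, 1 − 0.945 + 0.715) = min(1, 0.770) = 0.770
¬(¬¬¬¬(z ∨ ¬y) → z) = 1 − 0.770 = 0.230
¬¬(¬¬¬¬(z ∨ ¬y) → z) = 1 − 0.230 = 0.770
¬¬¬(¬¬¬¬(z ∨ ¬y) → z) = 1 − 0.770 = 0.230

0.230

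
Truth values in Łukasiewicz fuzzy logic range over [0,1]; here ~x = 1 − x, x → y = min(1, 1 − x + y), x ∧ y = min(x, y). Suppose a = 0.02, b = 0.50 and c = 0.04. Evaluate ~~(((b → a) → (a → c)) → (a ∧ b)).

0.02

b → a = min(1, 1 − 0.50 + 0.02) = min(1, 0.52) = 0.52
a → c = min(1, 1 − 0.02 + 0.04) = min(1, 1.02) = 1.00
(b → a) → (a → c) = min(1, 1 − 0.52 + 1.00) = min(1, 1.48) = 1.00
a ∧ b = min(0.02, 0.50) = 0.02
((b → a) → (a → c)) → (a ∧ b) = min(1, 1 − 1.00 + 0.02) = min(1, 0.02) = 0.02
~(((b → a) → (a → c)) → (a ∧ b)) = 1 − 0.02 = 0.98
~~(((b → a) → (a → c)) → (a ∧ b)) = 1 − 0.98 = 0.02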